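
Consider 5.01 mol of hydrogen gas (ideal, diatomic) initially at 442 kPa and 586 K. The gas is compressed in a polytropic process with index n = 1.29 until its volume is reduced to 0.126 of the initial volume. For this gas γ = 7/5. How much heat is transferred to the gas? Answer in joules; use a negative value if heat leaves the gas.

V₁ = nRT₁/P₁ = 5.01×8.314×586/442 = 55.2 L.
Polytropic n=1.29: T₂ = T₁(V₁/V₂)^(n−1) = 586×(7.94)^0.29 = 1070 K; P₂ = P₁(V₁/V₂)^n = 6400 kPa.
W = (P₁V₁−P₂V₂)/(n−1) = (442×55.2−6400×6.96)/0.29 = -69300 J.
ΔU = nCvΔT = 5.01×20.8×(1070−586) = 50200 J.
Q = ΔU + W = -19100 J.

-19100 J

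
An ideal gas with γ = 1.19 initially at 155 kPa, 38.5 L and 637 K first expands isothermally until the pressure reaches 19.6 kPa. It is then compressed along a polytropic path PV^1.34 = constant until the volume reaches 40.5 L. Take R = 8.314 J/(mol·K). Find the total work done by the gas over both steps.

n = P₁V₁/(RT₁) = 155×38.5/(8.314×637) = 1.13 mol.
Step 1 — Isothermal: T stays 637 K; PV = const ⇒ V₂ = 304 L, P₂ = 19.6 kPa.
ΔU = 0 (ideal gas, T constant).
W = nRT ln(V₂/V₁) = 1.13×8.314×637×ln(7.91) = 12300 J.
Q = ΔU + W = 12300 J.
State after step 1: P = 19.6 kPa, V = 304 L, T = 637 K.
Step 2 — Polytropic n=1.34: T₂ = T₁(V₁/V₂)^(n−1) = 637×(7.52)^0.34 = 1260 K; P₂ = P₁(V₁/V₂)^n = 293 kPa.
W = (P₁V₁−P₂V₂)/(n−1) = (19.6×304−293×40.5)/0.34 = -17300 J.
ΔU = nCvΔT = 1.13×43.8×(1260−637) = 31000 J.
Q = ΔU + W = 13700 J.
Net over both steps: W = -4960 J, Q = 26000 J, ΔU = 31000 J.

-4960 J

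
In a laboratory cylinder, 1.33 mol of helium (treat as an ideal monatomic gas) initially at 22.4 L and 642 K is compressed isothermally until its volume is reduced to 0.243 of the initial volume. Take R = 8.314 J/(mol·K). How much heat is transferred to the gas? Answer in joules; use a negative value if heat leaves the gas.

P₁ = nRT₁/V₁ = 1.33×8.314×642/22.4 = 317 kPa.
Isothermal: T stays 642 K; PV = const ⇒ V₂ = 5.44 L, P₂ = 1300 kPa.
ΔU = 0 (ideal gas, T constant).
W = nRT ln(V₂/V₁) = 1.33×8.314×642×ln(0.243) = -10000 J.
Q = ΔU + W = -10000 J.

-10000 J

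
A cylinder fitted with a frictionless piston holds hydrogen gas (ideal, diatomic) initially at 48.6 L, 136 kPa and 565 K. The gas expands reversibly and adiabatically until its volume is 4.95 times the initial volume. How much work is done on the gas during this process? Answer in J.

n = P₁V₁/(RT₁) = 136×48.6/(8.314×565) = 1.41 mol.
Adiabatic: TV^(γ−1) = const ⇒ T₂ = 565×(0.202)^0.400 = 298 K; PV^γ = const ⇒ P₂ = 14.5 kPa.
ΔU = nCvΔT = 1.41×20.8×(298−565) = -7810 J.
Q = 0 for an adiabatic process, so W = −ΔU = 7810 J.
Work done on the gas = −W_by = -7810 J.

-7810 J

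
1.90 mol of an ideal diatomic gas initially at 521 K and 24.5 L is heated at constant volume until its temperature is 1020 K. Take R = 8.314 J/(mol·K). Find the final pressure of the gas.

P₁ = nRT₁/V₁ = 1.90×8.314×521/24.5 = 336 kPa.
Isochoric: V stays 24.5 L; P/T = const ⇒ T₂ = 1020 K, P₂ = 658 kPa.

658 kPa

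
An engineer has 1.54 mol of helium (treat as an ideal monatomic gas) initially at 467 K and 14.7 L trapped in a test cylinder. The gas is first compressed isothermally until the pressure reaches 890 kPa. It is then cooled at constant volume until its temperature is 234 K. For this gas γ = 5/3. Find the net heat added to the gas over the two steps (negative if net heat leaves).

P₁ = nRT₁/V₁ = 1.54×8.314×467/14.7 = 407 kPa.
Step 1 — Isothermal: T stays 467 K; PV = const ⇒ V₂ = 6.72 L, P₂ = 890 kPa.
ΔU = 0 (ideal gas, T constant).
W = nRT ln(V₂/V₁) = 1.54×8.314×467×ln(0.457) = -4680 J.
Q = ΔU + W = -4680 J.
State after step 1: P = 890 kPa, V = 6.72 L, T = 467 K.
Step 2 — Isochoric: V stays 6.72 L; P/T = const ⇒ T₂ = 234 K, P₂ = 446 kPa.
W = 0 (no volume change).
ΔU = nCvΔT = 1.54×12.5×(234−467) = -4470 J.
Q = ΔU = -4470 J.
Net over both steps: W = -4680 J, Q = -9160 J, ΔU = -4470 J.

-9160 J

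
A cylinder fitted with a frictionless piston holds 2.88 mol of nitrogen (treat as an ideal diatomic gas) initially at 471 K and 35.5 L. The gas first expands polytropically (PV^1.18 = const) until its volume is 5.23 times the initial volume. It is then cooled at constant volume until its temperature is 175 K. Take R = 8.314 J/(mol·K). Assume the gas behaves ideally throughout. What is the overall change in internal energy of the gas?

-17700 J

P₁ = nRT₁/V₁ = 2.88×8.314×471/35.5 = 318 kPa.
Step 1 — Polytropic n=1.18: T₂ = T₁(V₁/V₂)^(n−1) = 471×(0.191)^0.18 = 350 K; P₂ = P₁(V₁/V₂)^n = 45.1 kPa.
W = (P₁V₁−P₂V₂)/(n−1) = (318×35.5−45.1×186)/0.18 = 16100 J.
ΔU = nCvΔT = 2.88×20.8×(350−471) = -7260 J.
Q = ΔU + W = 8870 J.
State after step 1: P = 45.1 kPa, V = 186 L, T = 350 K.
Step 2 — Isochoric: V stays 186 L; P/T = const ⇒ T₂ = 175 K, P₂ = 22.6 kPa.
W = 0 (no volume change).
ΔU = nCvΔT = 2.88×20.8×(175−350) = -10500 J.
Q = ΔU = -10500 J.
Net over both steps: W = 16100 J, Q = -1580 J, ΔU = -17700 J.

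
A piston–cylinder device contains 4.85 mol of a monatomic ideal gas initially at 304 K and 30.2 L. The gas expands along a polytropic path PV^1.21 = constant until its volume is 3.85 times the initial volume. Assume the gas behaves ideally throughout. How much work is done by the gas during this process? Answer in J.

P₁ = nRT₁/V₁ = 4.85×8.314×304/30.2 = 406 kPa.
Polytropic n=1.21: T₂ = T₁(V₁/V₂)^(n−1) = 304×(0.260)^0.21 = 229 K; P₂ = P₁(V₁/V₂)^n = 79.4 kPa.
W = (P₁V₁−P₂V₂)/(n−1) = (406×30.2−79.4×116)/0.21 = 14400 J.

14400 J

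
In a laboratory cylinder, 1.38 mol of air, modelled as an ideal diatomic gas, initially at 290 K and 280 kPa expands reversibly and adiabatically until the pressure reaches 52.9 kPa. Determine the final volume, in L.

V₁ = nRT₁/P₁ = 1.38×8.314×290/280 = 11.9 L.
Adiabatic: T₂/T₁ = (P₂/P₁)^((γ−1)/γ) ⇒ T₂ = 290×(0.189)^0.286 = 180 K; V₂ = 39.1 L.

39.1 L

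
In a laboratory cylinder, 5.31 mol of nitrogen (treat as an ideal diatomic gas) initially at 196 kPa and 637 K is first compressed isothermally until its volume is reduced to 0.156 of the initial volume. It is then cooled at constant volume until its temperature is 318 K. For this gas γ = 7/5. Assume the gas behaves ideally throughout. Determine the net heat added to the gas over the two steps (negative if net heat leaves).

-87500 J

V₁ = nRT₁/P₁ = 5.31×8.314×637/196 = 143 L.
Step 1 — Isothermal: T stays 637 K; PV = const ⇒ V₂ = 22.4 L, P₂ = 1260 kPa.
ΔU = 0 (ideal gas, T constant).
W = nRT ln(V₂/V₁) = 5.31×8.314×637×ln(0.156) = -52200 J.
Q = ΔU + W = -52200 J.
State after step 1: P = 1260 kPa, V = 22.4 L, T = 637 K.
Step 2 — Isochoric: V stays 22.4 L; P/T = const ⇒ T₂ = 318 K, P₂ = 627 kPa.
W = 0 (no volume change).
ΔU = nCvΔT = 5.31×20.8×(318−637) = -35200 J.
Q = ΔU = -35200 J.
Net over both steps: W = -52200 J, Q = -87500 J, ΔU = -35200 J.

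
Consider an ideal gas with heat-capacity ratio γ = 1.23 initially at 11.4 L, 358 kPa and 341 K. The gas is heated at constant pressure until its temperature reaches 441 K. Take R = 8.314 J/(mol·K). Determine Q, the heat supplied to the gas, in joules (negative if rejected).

n = P₁V₁/(RT₁) = 358×11.4/(8.314×341) = 1.44 mol.
Isobaric: P stays 358 kPa; V/T = const ⇒ T₂ = 441 K, V₂ = 14.7 L.
W = PΔV = 358×(14.7−11.4) kPa·L = 1200 J.
ΔU = nCvΔT = 1.44×36.1×(441−341) = 5200 J.
Q = ΔU + W = nCpΔT = 6400 J.

6400 J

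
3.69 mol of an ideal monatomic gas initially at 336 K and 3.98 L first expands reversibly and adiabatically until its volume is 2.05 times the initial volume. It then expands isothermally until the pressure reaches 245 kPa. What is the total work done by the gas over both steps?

13300 J

P₁ = nRT₁/V₁ = 3.69×8.314×336/3.98 = 2590 kPa.
Step 1 — Adiabatic: TV^(γ−1) = const ⇒ T₂ = 336×(0.488)^0.667 = 208 K; PV^γ = const ⇒ P₂ = 783 kPa.
ΔU = nCvΔT = 3.69×12.5×(208−336) = -5880 J.
Q = 0 for an adiabatic process, so W = −ΔU = 5880 J.
State after step 1: P = 783 kPa, V = 8.16 L, T = 208 K.
Step 2 — Isothermal: T stays 208 K; PV = const ⇒ V₂ = 26.1 L, P₂ = 245 kPa.
ΔU = 0 (ideal gas, T constant).
W = nRT ln(V₂/V₁) = 3.69×8.314×208×ln(3.20) = 7420 J.
Q = ΔU + W = 7420 J.
Net over both steps: W = 13300 J, Q = 7420 J, ΔU = -5880 J.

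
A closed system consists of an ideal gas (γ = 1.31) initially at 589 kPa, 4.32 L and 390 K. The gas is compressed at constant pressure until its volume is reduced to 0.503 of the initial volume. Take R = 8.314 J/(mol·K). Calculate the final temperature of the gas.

196 K

Isobaric: P stays 589 kPa; V/T = const ⇒ T₂ = 196 K, V₂ = 2.17 L.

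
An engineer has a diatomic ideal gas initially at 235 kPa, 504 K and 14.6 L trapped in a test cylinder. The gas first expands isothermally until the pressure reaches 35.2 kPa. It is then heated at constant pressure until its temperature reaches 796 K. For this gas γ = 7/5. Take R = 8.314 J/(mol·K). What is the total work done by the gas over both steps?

8500 J

n = P₁V₁/(RT₁) = 235×14.6/(8.314×504) = 0.819 mol.
Step 1 — Isothermal: T stays 504 K; PV = const ⇒ V₂ = 97.5 L, P₂ = 35.2 kPa.
ΔU = 0 (ideal gas, T constant).
W = nRT ln(V₂/V₁) = 0.819×8.314×504×ln(6.68) = 6510 J.
Q = ΔU + W = 6510 J.
State after step 1: P = 35.2 kPa, V = 97.5 L, T = 504 K.
Step 2 — Isobaric: P stays 35.2 kPa; V/T = const ⇒ T₂ = 796 K, V₂ = 154 L.
W = PΔV = 35.2×(154−97.5) kPa·L = 1990 J.
ΔU = nCvΔT = 0.819×20.8×(796−504) = 4970 J.
Q = ΔU + W = nCpΔT = 6960 J.
Net over both steps: W = 8500 J, Q = 13500 J, ΔU = 4970 J.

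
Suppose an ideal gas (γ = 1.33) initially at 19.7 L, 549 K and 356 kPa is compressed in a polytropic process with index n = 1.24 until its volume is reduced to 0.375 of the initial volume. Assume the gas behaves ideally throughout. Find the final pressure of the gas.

1200 kPa

Polytropic n=1.24: T₂ = T₁(V₁/V₂)^(n−1) = 549×(2.67)^0.24 = 695 K; P₂ = P₁(V₁/V₂)^n = 1200 kPa.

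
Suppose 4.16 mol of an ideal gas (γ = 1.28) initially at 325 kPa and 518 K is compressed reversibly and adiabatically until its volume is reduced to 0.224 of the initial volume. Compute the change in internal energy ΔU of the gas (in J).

33300 J

V₁ = nRT₁/P₁ = 4.16×8.314×518/325 = 55.1 L.
Adiabatic: TV^(γ−1) = const ⇒ T₂ = 518×(4.46)^0.280 = 788 K; PV^γ = const ⇒ P₂ = 2210 kPa.
For an ideal gas ΔU = nCvΔT with Cv = R/(γ−1) = 29.7 J/(mol·K).
ΔU = 4.16×29.7×(788−518) = 33300 J.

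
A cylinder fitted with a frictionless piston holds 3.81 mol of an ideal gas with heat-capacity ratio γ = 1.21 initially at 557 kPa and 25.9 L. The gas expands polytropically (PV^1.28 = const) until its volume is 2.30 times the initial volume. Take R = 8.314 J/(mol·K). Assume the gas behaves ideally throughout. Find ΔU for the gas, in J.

-14300 J

T₁ = P₁V₁/(nR) = 557×25.9/(3.81×8.314) = 455 K.
Polytropic n=1.28: T₂ = T₁(V₁/V₂)^(n−1) = 455×(0.435)^0.28 = 361 K; P₂ = P₁(V₁/V₂)^n = 192 kPa.
For an ideal gas ΔU = nCvΔT with Cv = R/(γ−1) = 39.6 J/(mol·K).
ΔU = 3.81×39.6×(361−455) = -14300 J.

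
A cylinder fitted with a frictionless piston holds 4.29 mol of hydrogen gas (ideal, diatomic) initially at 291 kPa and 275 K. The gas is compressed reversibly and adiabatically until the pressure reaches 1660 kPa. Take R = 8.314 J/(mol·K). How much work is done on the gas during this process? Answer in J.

15800 J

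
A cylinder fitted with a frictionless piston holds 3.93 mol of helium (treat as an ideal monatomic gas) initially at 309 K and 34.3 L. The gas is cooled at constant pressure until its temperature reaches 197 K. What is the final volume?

P₁ = nRT₁/V₁ = 3.93×8.314×309/34.3 = 294 kPa.
Isobaric: P stays 294 kPa; V/T = const ⇒ T₂ = 197 K, V₂ = 21.9 L.

21.9 L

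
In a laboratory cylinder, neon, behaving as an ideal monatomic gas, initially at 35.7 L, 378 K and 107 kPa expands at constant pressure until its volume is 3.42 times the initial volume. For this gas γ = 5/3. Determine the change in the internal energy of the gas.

n = P₁V₁/(RT₁) = 107×35.7/(8.314×378) = 1.22 mol.
Isobaric: P stays 107 kPa; V/T = const ⇒ T₂ = 1290 K, V₂ = 122 L.
For an ideal gas ΔU = nCvΔT with Cv = (3/2)R = 12.5 J/(mol·K).
ΔU = 1.22×12.5×(1290−378) = 13900 J.

13900 J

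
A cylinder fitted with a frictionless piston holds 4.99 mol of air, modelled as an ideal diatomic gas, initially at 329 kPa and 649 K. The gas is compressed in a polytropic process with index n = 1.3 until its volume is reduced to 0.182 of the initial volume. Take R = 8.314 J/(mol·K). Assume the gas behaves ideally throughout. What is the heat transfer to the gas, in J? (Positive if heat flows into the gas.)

-15000 J

V₁ = nRT₁/P₁ = 4.99×8.314×649/329 = 81.8 L.
Polytropic n=1.3: T₂ = T₁(V₁/V₂)^(n−1) = 649×(5.49)^0.30 = 1080 K; P₂ = P₁(V₁/V₂)^n = 3010 kPa.
W = (P₁V₁−P₂V₂)/(n−1) = (329×81.8−3010×14.9)/0.30 = -59900 J.
ΔU = nCvΔT = 4.99×20.8×(1080−649) = 44900 J.
Q = ΔU + W = -15000 J.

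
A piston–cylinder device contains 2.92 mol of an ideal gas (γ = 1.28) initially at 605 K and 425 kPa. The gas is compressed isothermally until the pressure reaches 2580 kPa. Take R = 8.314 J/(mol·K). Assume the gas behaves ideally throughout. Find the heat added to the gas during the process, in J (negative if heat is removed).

-26500 J

V₁ = nRT₁/P₁ = 2.92×8.314×605/425 = 34.6 L.
Isothermal: T stays 605 K; PV = const ⇒ V₂ = 5.69 L, P₂ = 2580 kPa.
ΔU = 0 (ideal gas, T constant).
W = nRT ln(V₂/V₁) = 2.92×8.314×605×ln(0.165) = -26500 J.
Q = ΔU + W = -26500 J.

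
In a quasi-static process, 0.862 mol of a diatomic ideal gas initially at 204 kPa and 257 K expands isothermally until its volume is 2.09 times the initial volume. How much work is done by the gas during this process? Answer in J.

1360 J

V₁ = nRT₁/P₁ = 0.862×8.314×257/204 = 9.03 L.
Isothermal: T stays 257 K; PV = const ⇒ V₂ = 18.9 L, P₂ = 97.6 kPa.
W = nRT ln(V₂/V₁) = 0.862×8.314×257×ln(2.09) = 1360 J.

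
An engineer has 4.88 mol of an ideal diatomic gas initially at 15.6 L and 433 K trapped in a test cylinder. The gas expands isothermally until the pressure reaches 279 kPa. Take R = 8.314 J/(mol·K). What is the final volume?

P₁ = nRT₁/V₁ = 4.88×8.314×433/15.6 = 1130 kPa.
Isothermal: T stays 433 K; PV = const ⇒ V₂ = 63.0 L, P₂ = 279 kPa.

63.0 L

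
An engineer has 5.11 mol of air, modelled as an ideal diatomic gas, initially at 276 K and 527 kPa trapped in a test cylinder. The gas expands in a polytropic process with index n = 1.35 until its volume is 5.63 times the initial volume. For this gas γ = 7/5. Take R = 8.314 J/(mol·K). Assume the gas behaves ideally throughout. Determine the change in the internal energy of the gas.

-13300 J

V₁ = nRT₁/P₁ = 5.11×8.314×276/527 = 22.2 L.
Polytropic n=1.35: T₂ = T₁(V₁/V₂)^(n−1) = 276×(0.178)^0.35 = 151 K; P₂ = P₁(V₁/V₂)^n = 51.1 kPa.
For an ideal gas ΔU = nCvΔT with Cv = (5/2)R = 20.8 J/(mol·K).
ΔU = 5.11×20.8×(151−276) = -13300 J.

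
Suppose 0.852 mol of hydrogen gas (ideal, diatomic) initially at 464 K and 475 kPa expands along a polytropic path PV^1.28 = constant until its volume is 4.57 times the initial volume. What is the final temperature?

303 K

V₁ = nRT₁/P₁ = 0.852×8.314×464/475 = 6.92 L.
Polytropic n=1.28: T₂ = T₁(V₁/V₂)^(n−1) = 464×(0.219)^0.28 = 303 K; P₂ = P₁(V₁/V₂)^n = 67.9 kPa.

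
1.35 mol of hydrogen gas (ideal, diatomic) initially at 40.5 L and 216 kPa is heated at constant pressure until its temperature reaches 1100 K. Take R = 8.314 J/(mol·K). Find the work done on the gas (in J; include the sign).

-3600 J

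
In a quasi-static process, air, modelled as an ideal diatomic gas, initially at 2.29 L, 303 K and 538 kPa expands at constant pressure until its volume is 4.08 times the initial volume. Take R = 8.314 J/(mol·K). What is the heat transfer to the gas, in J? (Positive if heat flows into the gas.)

13300 J

n = P₁V₁/(RT₁) = 538×2.29/(8.314×303) = 0.489 mol.
Isobaric: P stays 538 kPa; V/T = const ⇒ T₂ = 1240 K, V₂ = 9.34 L.
W = PΔV = 538×(9.34−2.29) kPa·L = 3790 J.
ΔU = nCvΔT = 0.489×20.8×(1240−303) = 9490 J.
Q = ΔU + W = nCpΔT = 13300 J.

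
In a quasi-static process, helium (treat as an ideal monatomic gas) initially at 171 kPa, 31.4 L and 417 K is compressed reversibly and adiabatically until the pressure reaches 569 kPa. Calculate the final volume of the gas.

15.3 L

Adiabatic: T₂/T₁ = (P₂/P₁)^((γ−1)/γ) ⇒ T₂ = 417×(3.33)^0.400 = 675 K; V₂ = 15.3 L.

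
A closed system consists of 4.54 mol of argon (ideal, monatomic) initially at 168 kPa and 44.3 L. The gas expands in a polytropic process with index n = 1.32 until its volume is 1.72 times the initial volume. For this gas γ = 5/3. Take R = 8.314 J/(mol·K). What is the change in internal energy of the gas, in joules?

T₁ = P₁V₁/(nR) = 168×44.3/(4.54×8.314) = 197 K.
Polytropic n=1.32: T₂ = T₁(V₁/V₂)^(n−1) = 197×(0.581)^0.32 = 166 K; P₂ = P₁(V₁/V₂)^n = 82.1 kPa.
For an ideal gas ΔU = nCvΔT with Cv = (3/2)R = 12.5 J/(mol·K).
ΔU = 4.54×12.5×(166−197) = -1780 J.

-1780 J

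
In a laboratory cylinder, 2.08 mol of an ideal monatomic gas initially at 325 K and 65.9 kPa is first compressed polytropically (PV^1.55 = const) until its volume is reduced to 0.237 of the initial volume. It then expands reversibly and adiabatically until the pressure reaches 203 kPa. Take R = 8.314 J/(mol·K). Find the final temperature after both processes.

V₁ = nRT₁/P₁ = 2.08×8.314×325/65.9 = 85.3 L.
Step 1 — Polytropic n=1.55: T₂ = T₁(V₁/V₂)^(n−1) = 325×(4.22)^0.55 = 717 K; P₂ = P₁(V₁/V₂)^n = 614 kPa.
W = (P₁V₁−P₂V₂)/(n−1) = (65.9×85.3−614×20.2)/0.55 = -12300 J.
ΔU = nCvΔT = 2.08×12.5×(717−325) = 10200 J.
Q = ΔU + W = -2160 J.
State after step 1: P = 614 kPa, V = 20.2 L, T = 717 K.
Step 2 — Adiabatic: T₂/T₁ = (P₂/P₁)^((γ−1)/γ) ⇒ T₂ = 717×(0.331)^0.400 = 461 K; V₂ = 39.3 L.
ΔU = nCvΔT = 2.08×12.5×(461−717) = -6660 J.
Q = 0 for an adiabatic process, so W = −ΔU = 6660 J.
Net over both steps: W = -5680 J, Q = -2160 J, ΔU = 3520 J.

461 K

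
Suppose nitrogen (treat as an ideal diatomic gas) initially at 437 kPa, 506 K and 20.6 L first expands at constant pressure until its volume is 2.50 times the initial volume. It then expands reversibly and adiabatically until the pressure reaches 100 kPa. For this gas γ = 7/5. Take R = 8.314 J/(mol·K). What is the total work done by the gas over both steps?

32800 J

n = P₁V₁/(RT₁) = 437×20.6/(8.314×506) = 2.14 mol.
Step 1 — Isobaric: P stays 437 kPa; V/T = const ⇒ T₂ = 1260 K, V₂ = 51.5 L.
W = PΔV = 437×(51.5−20.6) kPa·L = 13500 J.
ΔU = nCvΔT = 2.14×20.8×(1260−506) = 33800 J.
Q = ΔU + W = nCpΔT = 47300 J.
State after step 1: P = 437 kPa, V = 51.5 L, T = 1260 K.
Step 2 — Adiabatic: T₂/T₁ = (P₂/P₁)^((γ−1)/γ) ⇒ T₂ = 1260×(0.229)^0.286 = 830 K; V₂ = 148 L.
ΔU = nCvΔT = 2.14×20.8×(830−1260) = -19300 J.
Q = 0 for an adiabatic process, so W = −ΔU = 19300 J.
Net over both steps: W = 32800 J, Q = 47300 J, ΔU = 14400 J.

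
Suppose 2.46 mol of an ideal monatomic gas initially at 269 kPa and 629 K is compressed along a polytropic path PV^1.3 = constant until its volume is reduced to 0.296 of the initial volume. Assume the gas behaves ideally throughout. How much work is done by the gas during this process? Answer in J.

V₁ = nRT₁/P₁ = 2.46×8.314×629/269 = 47.8 L.
Polytropic n=1.3: T₂ = T₁(V₁/V₂)^(n−1) = 629×(3.38)^0.30 = 906 K; P₂ = P₁(V₁/V₂)^n = 1310 kPa.
W = (P₁V₁−P₂V₂)/(n−1) = (269×47.8−1310×14.2)/0.30 = -18900 J.

-18900 J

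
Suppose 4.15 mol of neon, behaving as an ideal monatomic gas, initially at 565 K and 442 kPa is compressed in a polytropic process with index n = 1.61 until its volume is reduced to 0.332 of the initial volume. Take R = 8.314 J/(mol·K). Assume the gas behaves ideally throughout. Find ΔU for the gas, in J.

28100 J

V₁ = nRT₁/P₁ = 4.15×8.314×565/442 = 44.1 L.
Polytropic n=1.61: T₂ = T₁(V₁/V₂)^(n−1) = 565×(3.01)^0.61 = 1110 K; P₂ = P₁(V₁/V₂)^n = 2610 kPa.
For an ideal gas ΔU = nCvΔT with Cv = (3/2)R = 12.5 J/(mol·K).
ΔU = 4.15×12.5×(1110−565) = 28100 J.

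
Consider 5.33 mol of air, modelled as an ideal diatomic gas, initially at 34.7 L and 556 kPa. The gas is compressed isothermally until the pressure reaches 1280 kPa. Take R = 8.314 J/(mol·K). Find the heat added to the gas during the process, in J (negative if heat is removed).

T₁ = P₁V₁/(nR) = 556×34.7/(5.33×8.314) = 435 K.
Isothermal: T stays 435 K; PV = const ⇒ V₂ = 15.1 L, P₂ = 1280 kPa.
ΔU = 0 (ideal gas, T constant).
W = nRT ln(V₂/V₁) = 5.33×8.314×435×ln(0.434) = -16100 J.
Q = ΔU + W = -16100 J.

-16100 J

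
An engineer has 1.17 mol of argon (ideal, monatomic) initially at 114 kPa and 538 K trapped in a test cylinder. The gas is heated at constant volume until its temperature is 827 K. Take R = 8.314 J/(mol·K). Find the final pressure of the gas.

175 kPa

V₁ = nRT₁/P₁ = 1.17×8.314×538/114 = 45.9 L.
Isochoric: V stays 45.9 L; P/T = const ⇒ T₂ = 827 K, P₂ = 175 kPa.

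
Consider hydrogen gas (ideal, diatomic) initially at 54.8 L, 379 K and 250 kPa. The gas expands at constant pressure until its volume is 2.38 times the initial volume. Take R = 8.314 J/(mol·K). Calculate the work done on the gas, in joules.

-18900 J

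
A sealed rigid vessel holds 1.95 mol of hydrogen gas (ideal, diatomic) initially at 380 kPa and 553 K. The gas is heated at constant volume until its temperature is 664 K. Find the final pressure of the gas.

456 kPa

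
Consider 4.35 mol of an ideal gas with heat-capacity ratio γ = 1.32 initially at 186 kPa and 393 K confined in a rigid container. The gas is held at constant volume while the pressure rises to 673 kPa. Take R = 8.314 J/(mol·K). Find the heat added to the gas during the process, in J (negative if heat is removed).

116000 J

V₁ = nRT₁/P₁ = 4.35×8.314×393/186 = 76.4 L.
Isochoric: V stays 76.4 L; P/T = const ⇒ T₂ = 1420 K, P₂ = 673 kPa.
W = 0 (no volume change).
ΔU = nCvΔT = 4.35×26.0×(1420−393) = 116000 J.
Q = ΔU = 116000 J.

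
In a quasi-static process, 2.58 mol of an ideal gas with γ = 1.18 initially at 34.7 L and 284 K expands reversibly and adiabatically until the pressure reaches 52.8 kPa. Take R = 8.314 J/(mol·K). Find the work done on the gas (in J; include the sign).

P₁ = nRT₁/V₁ = 2.58×8.314×284/34.7 = 176 kPa.
Adiabatic: T₂/T₁ = (P₂/P₁)^((γ−1)/γ) ⇒ T₂ = 284×(0.301)^0.153 = 236 K; V₂ = 96.1 L.
ΔU = nCvΔT = 2.58×46.2×(236−284) = -5670 J.
Q = 0 for an adiabatic process, so W = −ΔU = 5670 J.
Work done on the gas = −W_by = -5670 J.

-5670 J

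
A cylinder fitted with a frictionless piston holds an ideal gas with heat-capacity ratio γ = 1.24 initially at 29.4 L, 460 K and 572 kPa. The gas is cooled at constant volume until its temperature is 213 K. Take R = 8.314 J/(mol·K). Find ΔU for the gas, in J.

-37600 J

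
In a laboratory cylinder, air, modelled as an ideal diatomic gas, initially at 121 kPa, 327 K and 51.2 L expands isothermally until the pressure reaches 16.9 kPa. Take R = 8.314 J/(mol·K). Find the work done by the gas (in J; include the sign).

12200 J

n = P₁V₁/(RT₁) = 121×51.2/(8.314×327) = 2.28 mol.
Isothermal: T stays 327 K; PV = const ⇒ V₂ = 367 L, P₂ = 16.9 kPa.
W = nRT ln(V₂/V₁) = 2.28×8.314×327×ln(7.16) = 12200 J.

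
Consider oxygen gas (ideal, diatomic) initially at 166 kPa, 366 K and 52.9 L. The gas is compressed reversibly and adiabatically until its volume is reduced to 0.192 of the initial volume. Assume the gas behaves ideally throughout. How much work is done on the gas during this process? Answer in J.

n = P₁V₁/(RT₁) = 166×52.9/(8.314×366) = 2.89 mol.
Adiabatic: TV^(γ−1) = const ⇒ T₂ = 366×(5.21)^0.400 = 708 K; PV^γ = const ⇒ P₂ = 1670 kPa.
ΔU = nCvΔT = 2.89×20.8×(708−366) = 20500 J.
Q = 0 for an adiabatic process, so W = −ΔU = -20500 J.
Work done on the gas = −W_by = 20500 J.

20500 J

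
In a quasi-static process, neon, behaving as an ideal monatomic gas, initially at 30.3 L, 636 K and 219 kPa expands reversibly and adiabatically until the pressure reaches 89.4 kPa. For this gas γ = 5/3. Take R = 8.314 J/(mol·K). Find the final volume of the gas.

Adiabatic: T₂/T₁ = (P₂/P₁)^((γ−1)/γ) ⇒ T₂ = 636×(0.408)^0.400 = 444 K; V₂ = 51.9 L.

51.9 L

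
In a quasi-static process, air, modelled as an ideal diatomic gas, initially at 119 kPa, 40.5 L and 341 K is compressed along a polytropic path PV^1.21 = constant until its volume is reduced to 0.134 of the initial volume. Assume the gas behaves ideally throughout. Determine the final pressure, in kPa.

1350 kPa

Polytropic n=1.21: T₂ = T₁(V₁/V₂)^(n−1) = 341×(7.46)^0.21 = 520 K; P₂ = P₁(V₁/V₂)^n = 1350 kPa.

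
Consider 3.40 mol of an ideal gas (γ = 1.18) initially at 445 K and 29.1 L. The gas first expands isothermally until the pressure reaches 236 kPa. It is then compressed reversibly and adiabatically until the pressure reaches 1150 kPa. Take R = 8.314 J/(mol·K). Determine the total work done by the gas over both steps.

-11500 J

P₁ = nRT₁/V₁ = 3.40×8.314×445/29.1 = 432 kPa.
Step 1 — Isothermal: T stays 445 K; PV = const ⇒ V₂ = 53.3 L, P₂ = 236 kPa.
ΔU = 0 (ideal gas, T constant).
W = nRT ln(V₂/V₁) = 3.40×8.314×445×ln(1.83) = 7610 J.
Q = ΔU + W = 7610 J.
State after step 1: P = 236 kPa, V = 53.3 L, T = 445 K.
Step 2 — Adiabatic: T₂/T₁ = (P₂/P₁)^((γ−1)/γ) ⇒ T₂ = 445×(4.87)^0.153 = 567 K; V₂ = 13.9 L.
ΔU = nCvΔT = 3.40×46.2×(567−445) = 19100 J.
Q = 0 for an adiabatic process, so W = −ΔU = -19100 J.
Net over both steps: W = -11500 J, Q = 7610 J, ΔU = 19100 J.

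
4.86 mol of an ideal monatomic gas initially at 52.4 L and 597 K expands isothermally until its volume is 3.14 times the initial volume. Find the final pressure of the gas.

147 kPa

P₁ = nRT₁/V₁ = 4.86×8.314×597/52.4 = 460 kPa.
Isothermal: T stays 597 K; PV = const ⇒ V₂ = 165 L, P₂ = 147 kPa.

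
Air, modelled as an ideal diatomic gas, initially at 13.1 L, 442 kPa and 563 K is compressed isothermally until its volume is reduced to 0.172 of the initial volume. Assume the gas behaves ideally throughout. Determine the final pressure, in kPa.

Isothermal: T stays 563 K; PV = const ⇒ V₂ = 2.25 L, P₂ = 2570 kPa.

2570 kPa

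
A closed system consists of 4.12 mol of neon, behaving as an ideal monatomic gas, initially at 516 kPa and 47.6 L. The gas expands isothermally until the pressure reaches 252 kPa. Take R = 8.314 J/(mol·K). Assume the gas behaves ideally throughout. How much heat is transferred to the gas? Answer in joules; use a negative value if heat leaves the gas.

T₁ = P₁V₁/(nR) = 516×47.6/(4.12×8.314) = 717 K.
Isothermal: T stays 717 K; PV = const ⇒ V₂ = 97.5 L, P₂ = 252 kPa.
ΔU = 0 (ideal gas, T constant).
W = nRT ln(V₂/V₁) = 4.12×8.314×717×ln(2.05) = 17600 J.
Q = ΔU + W = 17600 J.

17600 J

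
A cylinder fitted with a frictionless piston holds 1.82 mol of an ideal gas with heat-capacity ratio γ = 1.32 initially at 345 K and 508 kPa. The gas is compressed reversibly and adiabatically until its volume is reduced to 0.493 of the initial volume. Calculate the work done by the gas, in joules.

V₁ = nRT₁/P₁ = 1.82×8.314×345/508 = 10.3 L.
Adiabatic: TV^(γ−1) = const ⇒ T₂ = 345×(2.03)^0.320 = 433 K; PV^γ = const ⇒ P₂ = 1290 kPa.
ΔU = nCvΔT = 1.82×26.0×(433−345) = 4140 J.
Q = 0 for an adiabatic process, so W = −ΔU = -4140 J.

-4140 J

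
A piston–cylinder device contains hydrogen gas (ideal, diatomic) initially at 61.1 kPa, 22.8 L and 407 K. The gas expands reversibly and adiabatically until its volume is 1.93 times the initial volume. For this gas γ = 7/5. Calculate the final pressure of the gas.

24.3 kPa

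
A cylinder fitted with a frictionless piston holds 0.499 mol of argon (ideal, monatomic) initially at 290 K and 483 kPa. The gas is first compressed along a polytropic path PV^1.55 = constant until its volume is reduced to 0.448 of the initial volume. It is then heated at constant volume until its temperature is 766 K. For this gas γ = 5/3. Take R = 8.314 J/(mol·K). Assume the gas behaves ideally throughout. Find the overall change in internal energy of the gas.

V₁ = nRT₁/P₁ = 0.499×8.314×290/483 = 2.49 L.
Step 1 — Polytropic n=1.55: T₂ = T₁(V₁/V₂)^(n−1) = 290×(2.23)^0.55 = 451 K; P₂ = P₁(V₁/V₂)^n = 1680 kPa.
W = (P₁V₁−P₂V₂)/(n−1) = (483×2.49−1680×1.12)/0.55 = -1210 J.
ΔU = nCvΔT = 0.499×12.5×(451−290) = 1000 J.
Q = ΔU + W = -213 J.
State after step 1: P = 1680 kPa, V = 1.12 L, T = 451 K.
Step 2 — Isochoric: V stays 1.12 L; P/T = const ⇒ T₂ = 766 K, P₂ = 2850 kPa.
W = 0 (no volume change).
ΔU = nCvΔT = 0.499×12.5×(766−451) = 1960 J.
Q = ΔU = 1960 J.
Net over both steps: W = -1210 J, Q = 1750 J, ΔU = 2960 J.

2960 J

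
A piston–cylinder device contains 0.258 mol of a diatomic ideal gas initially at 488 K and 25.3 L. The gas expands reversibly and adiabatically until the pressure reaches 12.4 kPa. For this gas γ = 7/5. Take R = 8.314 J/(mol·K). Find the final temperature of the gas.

P₁ = nRT₁/V₁ = 0.258×8.314×488/25.3 = 41.4 kPa.
Adiabatic: T₂/T₁ = (P₂/P₁)^((γ−1)/γ) ⇒ T₂ = 488×(0.300)^0.286 = 346 K; V₂ = 59.8 L.

346 K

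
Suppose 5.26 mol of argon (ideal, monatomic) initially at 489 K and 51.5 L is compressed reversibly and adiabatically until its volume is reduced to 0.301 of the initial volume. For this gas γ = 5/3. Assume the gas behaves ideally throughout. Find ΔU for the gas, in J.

39300 J

P₁ = nRT₁/V₁ = 5.26×8.314×489/51.5 = 415 kPa.
Adiabatic: TV^(γ−1) = const ⇒ T₂ = 489×(3.32)^0.667 = 1090 K; PV^γ = const ⇒ P₂ = 3070 kPa.
For an ideal gas ΔU = nCvΔT with Cv = (3/2)R = 12.5 J/(mol·K).
ΔU = 5.26×12.5×(1090−489) = 39300 J.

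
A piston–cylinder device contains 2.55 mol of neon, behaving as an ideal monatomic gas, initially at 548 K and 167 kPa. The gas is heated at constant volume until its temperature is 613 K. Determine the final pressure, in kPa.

187 kPa

V₁ = nRT₁/P₁ = 2.55×8.314×548/167 = 69.6 L.
Isochoric: V stays 69.6 L; P/T = const ⇒ T₂ = 613 K, P₂ = 187 kPa.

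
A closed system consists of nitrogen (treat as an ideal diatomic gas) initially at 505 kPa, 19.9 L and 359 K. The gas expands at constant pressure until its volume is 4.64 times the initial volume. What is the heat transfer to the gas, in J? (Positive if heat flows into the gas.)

128000 J

n = P₁V₁/(RT₁) = 505×19.9/(8.314×359) = 3.37 mol.
Isobaric: P stays 505 kPa; V/T = const ⇒ T₂ = 1670 K, V₂ = 92.3 L.
W = PΔV = 505×(92.3−19.9) kPa·L = 36600 J.
ΔU = nCvΔT = 3.37×20.8×(1670−359) = 91500 J.
Q = ΔU + W = nCpΔT = 128000 J.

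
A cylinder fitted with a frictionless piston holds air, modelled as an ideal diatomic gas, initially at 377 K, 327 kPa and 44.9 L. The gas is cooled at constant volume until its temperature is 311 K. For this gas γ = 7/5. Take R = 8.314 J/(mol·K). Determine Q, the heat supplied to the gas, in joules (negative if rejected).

-6430 J

n = P₁V₁/(RT₁) = 327×44.9/(8.314×377) = 4.68 mol.
Isochoric: V stays 44.9 L; P/T = const ⇒ T₂ = 311 K, P₂ = 270 kPa.
W = 0 (no volume change).
ΔU = nCvΔT = 4.68×20.8×(311−377) = -6430 J.
Q = ΔU = -6430 J.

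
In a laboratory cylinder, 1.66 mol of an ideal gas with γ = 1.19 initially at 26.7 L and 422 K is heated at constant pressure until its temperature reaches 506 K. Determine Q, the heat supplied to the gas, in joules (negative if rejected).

P₁ = nRT₁/V₁ = 1.66×8.314×422/26.7 = 218 kPa.
Isobaric: P stays 218 kPa; V/T = const ⇒ T₂ = 506 K, V₂ = 32.0 L.
W = PΔV = 218×(32.0−26.7) kPa·L = 1160 J.
ΔU = nCvΔT = 1.66×43.8×(506−422) = 6100 J.
Q = ΔU + W = nCpΔT = 7260 J.

7260 J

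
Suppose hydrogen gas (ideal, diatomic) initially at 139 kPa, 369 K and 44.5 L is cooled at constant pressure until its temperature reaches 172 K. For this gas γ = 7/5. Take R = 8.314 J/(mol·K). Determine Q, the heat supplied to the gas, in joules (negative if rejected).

n = P₁V₁/(RT₁) = 139×44.5/(8.314×369) = 2.02 mol.
Isobaric: P stays 139 kPa; V/T = const ⇒ T₂ = 172 K, V₂ = 20.7 L.
W = PΔV = 139×(20.7−44.5) kPa·L = -3300 J.
ΔU = nCvΔT = 2.02×20.8×(172−369) = -8260 J.
Q = ΔU + W = nCpΔT = -11600 J.

-11600 J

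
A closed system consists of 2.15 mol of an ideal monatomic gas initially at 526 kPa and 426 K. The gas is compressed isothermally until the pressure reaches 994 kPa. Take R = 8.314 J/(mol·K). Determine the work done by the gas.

-4850 J

V₁ = nRT₁/P₁ = 2.15×8.314×426/526 = 14.5 L.
Isothermal: T stays 426 K; PV = const ⇒ V₂ = 7.66 L, P₂ = 994 kPa.
W = nRT ln(V₂/V₁) = 2.15×8.314×426×ln(0.529) = -4850 J.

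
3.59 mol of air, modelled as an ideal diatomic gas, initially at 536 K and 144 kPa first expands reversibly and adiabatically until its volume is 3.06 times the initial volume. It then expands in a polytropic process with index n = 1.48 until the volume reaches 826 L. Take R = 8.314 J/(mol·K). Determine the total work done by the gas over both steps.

21800 J

V₁ = nRT₁/P₁ = 3.59×8.314×536/144 = 111 L.
Step 1 — Adiabatic: TV^(γ−1) = const ⇒ T₂ = 536×(0.327)^0.400 = 343 K; PV^γ = const ⇒ P₂ = 30.1 kPa.
ΔU = nCvΔT = 3.59×20.8×(343−536) = -14400 J.
Q = 0 for an adiabatic process, so W = −ΔU = 14400 J.
State after step 1: P = 30.1 kPa, V = 340 L, T = 343 K.
Step 2 — Polytropic n=1.48: T₂ = T₁(V₁/V₂)^(n−1) = 343×(0.412)^0.48 = 224 K; P₂ = P₁(V₁/V₂)^n = 8.09 kPa.
W = (P₁V₁−P₂V₂)/(n−1) = (30.1×340−8.09×826)/0.48 = 7390 J.
ΔU = nCvΔT = 3.59×20.8×(224−343) = -8870 J.
Q = ΔU + W = -1480 J.
Net over both steps: W = 21800 J, Q = -1480 J, ΔU = -23300 J.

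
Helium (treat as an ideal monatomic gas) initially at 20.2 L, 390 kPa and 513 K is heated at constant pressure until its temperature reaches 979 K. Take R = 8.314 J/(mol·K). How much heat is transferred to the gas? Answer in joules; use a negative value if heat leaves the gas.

17900 J

n = P₁V₁/(RT₁) = 390×20.2/(8.314×513) = 1.85 mol.
Isobaric: P stays 390 kPa; V/T = const ⇒ T₂ = 979 K, V₂ = 38.5 L.
W = PΔV = 390×(38.5−20.2) kPa·L = 7160 J.
ΔU = nCvΔT = 1.85×12.5×(979−513) = 10700 J.
Q = ΔU + W = nCpΔT = 17900 J.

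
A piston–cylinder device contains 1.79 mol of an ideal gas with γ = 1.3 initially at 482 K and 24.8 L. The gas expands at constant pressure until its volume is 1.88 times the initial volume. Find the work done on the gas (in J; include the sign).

P₁ = nRT₁/V₁ = 1.79×8.314×482/24.8 = 289 kPa.
Isobaric: P stays 289 kPa; V/T = const ⇒ T₂ = 906 K, V₂ = 46.6 L.
W = PΔV = 289×(46.6−24.8) kPa·L = 6310 J.
Work done on the gas = −W_by = -6310 J.

-6310 J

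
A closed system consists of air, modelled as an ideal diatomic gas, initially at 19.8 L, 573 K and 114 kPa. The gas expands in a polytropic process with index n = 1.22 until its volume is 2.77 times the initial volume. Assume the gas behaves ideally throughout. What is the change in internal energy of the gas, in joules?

-1130 J

n = P₁V₁/(RT₁) = 114×19.8/(8.314×573) = 0.474 mol.
Polytropic n=1.22: T₂ = T₁(V₁/V₂)^(n−1) = 573×(0.361)^0.22 = 458 K; P₂ = P₁(V₁/V₂)^n = 32.9 kPa.
For an ideal gas ΔU = nCvΔT with Cv = (5/2)R = 20.8 J/(mol·K).
ΔU = 0.474×20.8×(458−573) = -1130 J.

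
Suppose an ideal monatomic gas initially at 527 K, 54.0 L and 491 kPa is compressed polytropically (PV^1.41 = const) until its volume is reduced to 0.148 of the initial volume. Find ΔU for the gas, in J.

47300 J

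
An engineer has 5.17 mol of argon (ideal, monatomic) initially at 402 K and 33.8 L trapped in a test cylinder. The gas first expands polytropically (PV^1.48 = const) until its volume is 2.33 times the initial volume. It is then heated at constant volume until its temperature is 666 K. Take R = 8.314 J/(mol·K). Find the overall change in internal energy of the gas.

17000 J

P₁ = nRT₁/V₁ = 5.17×8.314×402/33.8 = 511 kPa.
Step 1 — Polytropic n=1.48: T₂ = T₁(V₁/V₂)^(n−1) = 402×(0.429)^0.48 = 268 K; P₂ = P₁(V₁/V₂)^n = 146 kPa.
W = (P₁V₁−P₂V₂)/(n−1) = (511×33.8−146×78.8)/0.48 = 12000 J.
ΔU = nCvΔT = 5.17×12.5×(268−402) = -8650 J.
Q = ΔU + W = 3360 J.
State after step 1: P = 146 kPa, V = 78.8 L, T = 268 K.
Step 2 — Isochoric: V stays 78.8 L; P/T = const ⇒ T₂ = 666 K, P₂ = 363 kPa.
W = 0 (no volume change).
ΔU = nCvΔT = 5.17×12.5×(666−268) = 25700 J.
Q = ΔU = 25700 J.
Net over both steps: W = 12000 J, Q = 29000 J, ΔU = 17000 J.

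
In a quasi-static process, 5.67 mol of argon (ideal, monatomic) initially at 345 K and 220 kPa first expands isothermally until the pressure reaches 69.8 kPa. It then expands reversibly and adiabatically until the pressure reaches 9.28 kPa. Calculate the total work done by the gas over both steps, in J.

32200 J

V₁ = nRT₁/P₁ = 5.67×8.314×345/220 = 73.9 L.
Step 1 — Isothermal: T stays 345 K; PV = const ⇒ V₂ = 233 L, P₂ = 69.8 kPa.
ΔU = 0 (ideal gas, T constant).
W = nRT ln(V₂/V₁) = 5.67×8.314×345×ln(3.15) = 18700 J.
Q = ΔU + W = 18700 J.
State after step 1: P = 69.8 kPa, V = 233 L, T = 345 K.
Step 2 — Adiabatic: T₂/T₁ = (P₂/P₁)^((γ−1)/γ) ⇒ T₂ = 345×(0.133)^0.400 = 154 K; V₂ = 782 L.
ΔU = nCvΔT = 5.67×12.5×(154−345) = -13500 J.
Q = 0 for an adiabatic process, so W = −ΔU = 13500 J.
Net over both steps: W = 32200 J, Q = 18700 J, ΔU = -13500 J.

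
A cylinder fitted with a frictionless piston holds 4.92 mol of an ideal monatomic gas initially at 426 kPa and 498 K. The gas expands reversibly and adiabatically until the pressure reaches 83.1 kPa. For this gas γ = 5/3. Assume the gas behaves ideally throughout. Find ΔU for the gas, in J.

V₁ = nRT₁/P₁ = 4.92×8.314×498/426 = 47.8 L.
Adiabatic: T₂/T₁ = (P₂/P₁)^((γ−1)/γ) ⇒ T₂ = 498×(0.195)^0.400 = 259 K; V₂ = 127 L.
For an ideal gas ΔU = nCvΔT with Cv = (3/2)R = 12.5 J/(mol·K).
ΔU = 4.92×12.5×(259−498) = -14700 J.

-14700 J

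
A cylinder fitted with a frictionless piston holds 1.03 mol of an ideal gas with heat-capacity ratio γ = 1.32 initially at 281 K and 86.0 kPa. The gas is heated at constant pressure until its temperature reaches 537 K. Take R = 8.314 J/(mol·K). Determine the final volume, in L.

53.5 L

V₁ = nRT₁/P₁ = 1.03×8.314×281/86.0 = 28.0 L.
Isobaric: P stays 86.0 kPa; V/T = const ⇒ T₂ = 537 K, V₂ = 53.5 L.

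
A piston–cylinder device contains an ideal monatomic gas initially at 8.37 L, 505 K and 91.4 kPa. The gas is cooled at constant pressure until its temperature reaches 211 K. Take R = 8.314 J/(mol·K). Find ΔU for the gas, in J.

n = P₁V₁/(RT₁) = 91.4×8.37/(8.314×505) = 0.182 mol.
Isobaric: P stays 91.4 kPa; V/T = const ⇒ T₂ = 211 K, V₂ = 3.50 L.
For an ideal gas ΔU = nCvΔT with Cv = (3/2)R = 12.5 J/(mol·K).
ΔU = 0.182×12.5×(211−505) = -668 J.

-668 J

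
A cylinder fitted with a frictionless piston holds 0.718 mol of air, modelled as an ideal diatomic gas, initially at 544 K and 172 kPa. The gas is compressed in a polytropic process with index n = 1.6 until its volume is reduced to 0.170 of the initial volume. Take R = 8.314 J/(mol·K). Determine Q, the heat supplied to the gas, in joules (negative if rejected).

5130 J

V₁ = nRT₁/P₁ = 0.718×8.314×544/172 = 18.9 L.
Polytropic n=1.6: T₂ = T₁(V₁/V₂)^(n−1) = 544×(5.88)^0.60 = 1580 K; P₂ = P₁(V₁/V₂)^n = 2930 kPa.
W = (P₁V₁−P₂V₂)/(n−1) = (172×18.9−2930×3.21)/0.60 = -10300 J.
ΔU = nCvΔT = 0.718×20.8×(1580−544) = 15400 J.
Q = ΔU + W = 5130 J.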